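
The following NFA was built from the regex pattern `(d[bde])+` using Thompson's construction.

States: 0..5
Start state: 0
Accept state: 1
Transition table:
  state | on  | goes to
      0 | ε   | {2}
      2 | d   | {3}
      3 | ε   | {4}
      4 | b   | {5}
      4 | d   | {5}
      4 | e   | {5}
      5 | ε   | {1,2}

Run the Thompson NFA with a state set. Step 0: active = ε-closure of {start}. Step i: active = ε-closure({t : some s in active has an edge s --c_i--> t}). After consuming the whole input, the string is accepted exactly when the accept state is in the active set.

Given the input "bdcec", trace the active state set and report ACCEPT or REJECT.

start: ε-closure({0}) = {0,2}
'b' @ 1: {}  — state set empty
rest 'dcec' ignored (set empty)
final: {}; accept 1 not in set

Answer: REJECT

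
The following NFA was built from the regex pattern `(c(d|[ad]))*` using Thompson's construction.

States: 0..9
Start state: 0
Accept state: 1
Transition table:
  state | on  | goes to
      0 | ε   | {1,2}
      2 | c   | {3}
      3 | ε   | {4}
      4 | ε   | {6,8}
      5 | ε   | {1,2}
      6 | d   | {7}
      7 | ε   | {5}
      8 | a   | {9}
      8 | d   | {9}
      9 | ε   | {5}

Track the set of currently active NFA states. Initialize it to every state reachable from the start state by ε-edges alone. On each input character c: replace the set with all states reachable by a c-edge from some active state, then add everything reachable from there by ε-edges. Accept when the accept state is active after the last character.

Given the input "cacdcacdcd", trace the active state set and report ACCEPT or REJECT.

initial (ε-close {0}): {0,1,2}
'c' @ 1: {3,4,6,8}
'a' @ 2: {1,2,5,9}  ✓accept
'c' @ 3: {3,4,6,8}
'd' @ 4: {1,2,5,7,9}  ✓accept
'c' @ 5: {3,4,6,8}
'a' @ 6: {1,2,5,9}  ✓accept
'c' @ 7: {3,4,6,8}
'd' @ 8: {1,2,5,7,9}  ✓accept
'c' @ 9: {3,4,6,8}
'd' @ 10: {1,2,5,7,9}  ✓accept
after full input: {1,2,5,7,9}  (accept=1 in)

Answer: ACCEPT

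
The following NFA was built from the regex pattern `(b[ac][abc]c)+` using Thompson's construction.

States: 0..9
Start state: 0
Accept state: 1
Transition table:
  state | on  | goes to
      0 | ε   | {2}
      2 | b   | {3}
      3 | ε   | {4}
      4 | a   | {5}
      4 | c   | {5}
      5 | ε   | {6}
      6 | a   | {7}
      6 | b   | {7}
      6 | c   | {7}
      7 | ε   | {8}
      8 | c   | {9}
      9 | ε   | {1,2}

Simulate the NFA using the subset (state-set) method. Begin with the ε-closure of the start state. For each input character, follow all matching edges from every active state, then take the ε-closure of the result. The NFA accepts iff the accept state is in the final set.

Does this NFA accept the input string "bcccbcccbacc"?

initial (ε-close {0}): {0,2}
'b' @ 1: {3,4}
'c' @ 2: {5,6}
'c' @ 3: {7,8}
'c' @ 4: {1,2,9}  [accepting]
'b' @ 5: {3,4}
'c' @ 6: {5,6}
'c' @ 7: {7,8}
'c' @ 8: {1,2,9}  [accepting]
'b' @ 9: {3,4}
'a' @ 10: {5,6}
'c' @ 11: {7,8}
'c' @ 12: {1,2,9}  [accepting]
after full input: {1,2,9}  (accept=1 in)

Answer: ACCEPT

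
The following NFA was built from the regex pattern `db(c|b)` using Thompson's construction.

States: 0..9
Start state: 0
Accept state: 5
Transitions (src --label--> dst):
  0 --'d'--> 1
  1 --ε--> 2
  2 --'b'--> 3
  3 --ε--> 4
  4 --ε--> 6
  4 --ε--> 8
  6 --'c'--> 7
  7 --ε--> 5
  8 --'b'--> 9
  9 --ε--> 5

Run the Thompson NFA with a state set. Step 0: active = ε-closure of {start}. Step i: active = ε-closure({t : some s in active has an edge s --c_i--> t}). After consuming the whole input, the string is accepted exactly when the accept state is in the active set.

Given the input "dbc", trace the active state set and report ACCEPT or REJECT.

S₀ = ε-closure({0}) = {0}
'd' @ 1: {1,2}
'b' @ 2: {3,4,6,8}
'c' @ 3: {5,7}  ✓accept
end set {5,7} — state 5 in

Answer: ACCEPT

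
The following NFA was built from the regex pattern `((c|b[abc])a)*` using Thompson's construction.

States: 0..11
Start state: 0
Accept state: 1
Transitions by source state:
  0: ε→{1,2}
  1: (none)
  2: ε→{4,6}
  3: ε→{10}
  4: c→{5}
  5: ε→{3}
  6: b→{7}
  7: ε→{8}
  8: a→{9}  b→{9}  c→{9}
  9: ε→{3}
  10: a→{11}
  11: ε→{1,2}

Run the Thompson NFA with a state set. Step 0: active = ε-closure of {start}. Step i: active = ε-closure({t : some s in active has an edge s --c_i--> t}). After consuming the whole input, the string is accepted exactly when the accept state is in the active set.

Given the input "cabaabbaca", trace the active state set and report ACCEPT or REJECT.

S₀ = ε-closure({0}) = {0,1,2,4,6}
'c' @ 1: {3,5,10}
'a' @ 2: {1,2,4,6,11}  ✓accept
'b' @ 3: {7,8}
'a' @ 4: {3,9,10}
'a' @ 5: {1,2,4,6,11}  ✓accept
'b' @ 6: {7,8}
'b' @ 7: {3,9,10}
'a' @ 8: {1,2,4,6,11}  ✓accept
'c' @ 9: {3,5,10}
'a' @ 10: {1,2,4,6,11}  ✓accept
end set {1,2,4,6,11} — state 1 in

Answer: ACCEPT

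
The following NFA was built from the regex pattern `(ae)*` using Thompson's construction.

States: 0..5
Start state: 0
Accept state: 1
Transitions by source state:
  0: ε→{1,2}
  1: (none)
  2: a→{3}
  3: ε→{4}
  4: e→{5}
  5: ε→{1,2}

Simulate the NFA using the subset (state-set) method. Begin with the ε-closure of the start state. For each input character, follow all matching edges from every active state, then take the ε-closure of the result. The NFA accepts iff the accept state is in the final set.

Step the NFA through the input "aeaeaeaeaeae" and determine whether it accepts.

start: ε-closure({0}) = {0,1,2}
'a' @ 1: {3,4}
'e' @ 2: {1,2,5}  ✓accept
'a' @ 3: {3,4}
'e' @ 4: {1,2,5}  ✓accept
'a' @ 5: {3,4}
'e' @ 6: {1,2,5}  ✓accept
'a' @ 7: {3,4}
'e' @ 8: {1,2,5}  ✓accept
'a' @ 9: {3,4}
'e' @ 10: {1,2,5}  ✓accept
'a' @ 11: {3,4}
'e' @ 12: {1,2,5}  ✓accept
final: {1,2,5}; accept 1 in set

Answer: ACCEPT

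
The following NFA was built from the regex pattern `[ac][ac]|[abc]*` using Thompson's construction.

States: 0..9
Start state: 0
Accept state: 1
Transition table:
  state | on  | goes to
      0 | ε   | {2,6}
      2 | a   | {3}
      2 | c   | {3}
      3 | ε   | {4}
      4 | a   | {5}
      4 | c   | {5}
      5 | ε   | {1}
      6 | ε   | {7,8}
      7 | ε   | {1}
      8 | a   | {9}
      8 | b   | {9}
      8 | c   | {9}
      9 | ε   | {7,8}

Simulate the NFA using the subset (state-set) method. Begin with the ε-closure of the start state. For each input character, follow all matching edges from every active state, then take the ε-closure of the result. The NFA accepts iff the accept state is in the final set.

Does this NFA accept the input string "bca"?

Answer: ACCEPT

Derivation:
initial (ε-close {0}): {0,1,2,6,7,8}
'b' @ 1: {1,7,8,9}  ✓accept
'c' @ 2: {1,7,8,9}  ✓accept
'a' @ 3: {1,7,8,9}  ✓accept
final: {1,7,8,9}; accept 1 in set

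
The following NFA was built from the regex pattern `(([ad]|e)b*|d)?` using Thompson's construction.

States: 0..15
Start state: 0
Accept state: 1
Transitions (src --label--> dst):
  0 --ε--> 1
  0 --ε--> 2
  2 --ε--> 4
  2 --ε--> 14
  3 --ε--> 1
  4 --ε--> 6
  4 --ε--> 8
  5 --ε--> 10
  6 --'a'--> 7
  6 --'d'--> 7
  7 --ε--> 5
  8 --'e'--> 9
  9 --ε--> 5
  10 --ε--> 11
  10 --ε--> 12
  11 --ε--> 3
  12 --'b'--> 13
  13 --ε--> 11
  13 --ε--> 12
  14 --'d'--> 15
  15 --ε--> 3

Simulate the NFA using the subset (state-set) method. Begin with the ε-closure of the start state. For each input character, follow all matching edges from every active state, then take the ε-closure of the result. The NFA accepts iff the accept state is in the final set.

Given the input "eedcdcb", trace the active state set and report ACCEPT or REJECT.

initial (ε-close {0}): {0,1,2,4,6,8,14}
'e' @ 1: {1,3,5,9,10,11,12}  ✓accept
'e' @ 2: {}  — state set empty
rest 'dcdcb' ignored (set empty)
end set {} — state 1 not in

Answer: REJECT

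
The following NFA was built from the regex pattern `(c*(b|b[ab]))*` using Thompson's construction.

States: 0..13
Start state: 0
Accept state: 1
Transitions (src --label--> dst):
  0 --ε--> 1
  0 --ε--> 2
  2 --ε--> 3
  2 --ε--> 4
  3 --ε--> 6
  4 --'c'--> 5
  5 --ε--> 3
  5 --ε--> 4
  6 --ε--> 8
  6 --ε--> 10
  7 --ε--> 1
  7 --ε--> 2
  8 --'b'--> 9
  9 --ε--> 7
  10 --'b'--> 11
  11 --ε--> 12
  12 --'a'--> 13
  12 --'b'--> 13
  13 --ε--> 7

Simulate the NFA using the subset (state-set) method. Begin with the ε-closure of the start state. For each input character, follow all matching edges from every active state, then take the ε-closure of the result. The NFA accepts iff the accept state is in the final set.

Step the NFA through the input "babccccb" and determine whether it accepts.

S₀ = ε-closure({0}) = {0,1,2,3,4,6,8,10}
'b' @ 1: {1,2,3,4,6,7,8,9,10,11,12}  (accept∈set)
'a' @ 2: {1,2,3,4,6,7,8,10,13}  (accept∈set)
'b' @ 3: {1,2,3,4,6,7,8,9,10,11,12}  (accept∈set)
'c' @ 4: {3,4,5,6,8,10}
'c' @ 5: {3,4,5,6,8,10}
'c' @ 6: {3,4,5,6,8,10}
'c' @ 7: {3,4,5,6,8,10}
'b' @ 8: {1,2,3,4,6,7,8,9,10,11,12}  (accept∈set)
after full input: {1,2,3,4,6,7,8,9,10,11,12}  (accept=1 in)

Answer: ACCEPT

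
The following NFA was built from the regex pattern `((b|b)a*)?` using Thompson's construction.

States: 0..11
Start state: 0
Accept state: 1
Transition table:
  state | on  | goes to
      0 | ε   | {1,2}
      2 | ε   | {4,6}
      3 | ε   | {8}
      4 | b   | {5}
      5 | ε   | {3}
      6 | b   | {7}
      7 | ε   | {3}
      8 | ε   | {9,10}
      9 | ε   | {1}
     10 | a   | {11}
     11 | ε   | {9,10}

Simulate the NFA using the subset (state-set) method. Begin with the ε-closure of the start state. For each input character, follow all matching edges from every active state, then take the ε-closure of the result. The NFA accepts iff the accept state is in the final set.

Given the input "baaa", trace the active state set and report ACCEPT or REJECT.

Answer: ACCEPT

Trace:
start: ε-closure({0}) = {0,1,2,4,6}
'b' @ 1: {1,3,5,7,8,9,10}  (accept∈set)
'a' @ 2: {1,9,10,11}  (accept∈set)
'a' @ 3: {1,9,10,11}  (accept∈set)
'a' @ 4: {1,9,10,11}  (accept∈set)
after full input: {1,9,10,11}  (accept=1 in)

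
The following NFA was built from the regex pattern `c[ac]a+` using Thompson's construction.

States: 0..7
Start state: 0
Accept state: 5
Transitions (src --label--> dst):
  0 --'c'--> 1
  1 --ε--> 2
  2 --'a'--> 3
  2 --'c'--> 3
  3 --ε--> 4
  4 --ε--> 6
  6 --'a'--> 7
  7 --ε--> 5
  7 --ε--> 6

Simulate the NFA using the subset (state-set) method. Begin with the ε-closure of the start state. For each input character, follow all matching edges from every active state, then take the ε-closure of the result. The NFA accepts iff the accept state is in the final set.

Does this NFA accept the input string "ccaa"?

Answer: ACCEPT

Trace:
start: ε-closure({0}) = {0}
'c' @ 1: {1,2}
'c' @ 2: {3,4,6}
'a' @ 3: {5,6,7}  [accepting]
'a' @ 4: {5,6,7}  [accepting]
after full input: {5,6,7}  (accept=5 in)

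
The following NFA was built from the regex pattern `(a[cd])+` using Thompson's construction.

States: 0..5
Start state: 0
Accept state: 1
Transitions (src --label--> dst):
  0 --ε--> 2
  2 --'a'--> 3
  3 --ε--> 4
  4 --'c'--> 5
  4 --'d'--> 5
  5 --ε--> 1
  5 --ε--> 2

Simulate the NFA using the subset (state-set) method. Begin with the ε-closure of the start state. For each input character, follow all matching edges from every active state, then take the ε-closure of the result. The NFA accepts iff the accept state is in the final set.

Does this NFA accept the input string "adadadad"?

Answer: ACCEPT

Derivation:
start: ε-closure({0}) = {0,2}
'a' @ 1: {3,4}
'd' @ 2: {1,2,5}  (accept∈set)
'a' @ 3: {3,4}
'd' @ 4: {1,2,5}  (accept∈set)
'a' @ 5: {3,4}
'd' @ 6: {1,2,5}  (accept∈set)
'a' @ 7: {3,4}
'd' @ 8: {1,2,5}  (accept∈set)
final: {1,2,5}; accept 1 in set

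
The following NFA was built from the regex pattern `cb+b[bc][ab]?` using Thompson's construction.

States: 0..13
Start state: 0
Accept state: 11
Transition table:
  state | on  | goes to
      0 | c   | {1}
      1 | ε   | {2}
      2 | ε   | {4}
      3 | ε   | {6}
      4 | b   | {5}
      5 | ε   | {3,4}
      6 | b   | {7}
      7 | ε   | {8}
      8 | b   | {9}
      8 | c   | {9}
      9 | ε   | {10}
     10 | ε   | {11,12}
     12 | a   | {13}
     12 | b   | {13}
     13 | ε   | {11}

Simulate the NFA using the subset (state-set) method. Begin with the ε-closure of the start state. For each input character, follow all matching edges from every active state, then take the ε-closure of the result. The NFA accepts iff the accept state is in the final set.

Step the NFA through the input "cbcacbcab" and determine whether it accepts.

Answer: REJECT

Steps:
start: ε-closure({0}) = {0}
'c' @ 1: {1,2,4}
'b' @ 2: {3,4,5,6}
'c' @ 3: {}  — state set empty
rest 'acbcab' ignored (set empty)
final: {}; accept 11 not in set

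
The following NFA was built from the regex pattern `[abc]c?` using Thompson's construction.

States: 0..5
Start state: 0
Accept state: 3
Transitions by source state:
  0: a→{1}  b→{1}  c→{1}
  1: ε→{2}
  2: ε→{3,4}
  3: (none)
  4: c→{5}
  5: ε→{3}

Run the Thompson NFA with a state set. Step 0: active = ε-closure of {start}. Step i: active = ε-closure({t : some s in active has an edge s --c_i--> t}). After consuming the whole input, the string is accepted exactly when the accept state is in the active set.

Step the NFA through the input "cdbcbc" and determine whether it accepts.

initial (ε-close {0}): {0}
'c' @ 1: {1,2,3,4}  (accept∈set)
'd' @ 2: {}  — dead — no transitions
rest 'bcbc' ignored (set empty)
end set {} — state 3 not in

Answer: REJECT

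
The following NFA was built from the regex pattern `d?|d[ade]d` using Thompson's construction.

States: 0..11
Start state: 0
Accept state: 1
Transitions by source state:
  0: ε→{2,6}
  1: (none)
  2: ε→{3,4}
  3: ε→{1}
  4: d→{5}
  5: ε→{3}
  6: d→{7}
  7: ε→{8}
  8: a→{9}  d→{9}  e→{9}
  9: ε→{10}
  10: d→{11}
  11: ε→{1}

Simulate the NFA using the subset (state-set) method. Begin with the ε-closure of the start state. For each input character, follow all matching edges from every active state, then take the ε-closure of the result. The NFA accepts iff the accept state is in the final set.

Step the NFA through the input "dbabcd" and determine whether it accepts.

initial (ε-close {0}): {0,1,2,3,4,6}
'd' @ 1: {1,3,5,7,8}  ✓accept
'b' @ 2: {}  — dead — no transitions
rest 'abcd' ignored (set empty)
final: {}; accept 1 not in set

Answer: REJECT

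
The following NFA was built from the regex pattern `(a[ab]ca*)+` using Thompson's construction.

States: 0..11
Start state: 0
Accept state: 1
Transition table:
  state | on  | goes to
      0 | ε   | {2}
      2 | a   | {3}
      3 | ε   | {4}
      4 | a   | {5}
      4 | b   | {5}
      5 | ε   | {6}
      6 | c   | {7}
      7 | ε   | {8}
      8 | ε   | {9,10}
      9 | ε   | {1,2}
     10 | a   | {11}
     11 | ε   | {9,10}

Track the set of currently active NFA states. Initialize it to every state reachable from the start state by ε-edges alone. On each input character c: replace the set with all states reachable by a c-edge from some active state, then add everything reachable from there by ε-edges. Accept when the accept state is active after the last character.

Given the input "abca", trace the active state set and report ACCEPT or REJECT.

S₀ = ε-closure({0}) = {0,2}
'a' @ 1: {3,4}
'b' @ 2: {5,6}
'c' @ 3: {1,2,7,8,9,10}  ✓accept
'a' @ 4: {1,2,3,4,9,10,11}  ✓accept
final: {1,2,3,4,9,10,11}; accept 1 in set

Answer: ACCEPT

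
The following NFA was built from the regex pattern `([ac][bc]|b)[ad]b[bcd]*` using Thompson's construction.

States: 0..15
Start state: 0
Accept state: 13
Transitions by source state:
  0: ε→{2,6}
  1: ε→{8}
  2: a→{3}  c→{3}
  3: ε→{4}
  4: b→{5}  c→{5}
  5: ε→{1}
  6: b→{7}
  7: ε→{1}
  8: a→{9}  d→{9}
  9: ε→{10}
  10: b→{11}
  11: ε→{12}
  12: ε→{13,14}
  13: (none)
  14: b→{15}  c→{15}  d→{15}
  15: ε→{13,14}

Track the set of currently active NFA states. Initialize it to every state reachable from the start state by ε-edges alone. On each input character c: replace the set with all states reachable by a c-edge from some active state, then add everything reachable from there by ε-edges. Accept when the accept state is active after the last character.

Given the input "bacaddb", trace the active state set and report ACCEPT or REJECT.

start: ε-closure({0}) = {0,2,6}
'b' @ 1: {1,7,8}
'a' @ 2: {9,10}
'c' @ 3: {}  — dead — no transitions
rest 'addb' ignored (set empty)
final: {}; accept 13 not in set

Answer: REJECT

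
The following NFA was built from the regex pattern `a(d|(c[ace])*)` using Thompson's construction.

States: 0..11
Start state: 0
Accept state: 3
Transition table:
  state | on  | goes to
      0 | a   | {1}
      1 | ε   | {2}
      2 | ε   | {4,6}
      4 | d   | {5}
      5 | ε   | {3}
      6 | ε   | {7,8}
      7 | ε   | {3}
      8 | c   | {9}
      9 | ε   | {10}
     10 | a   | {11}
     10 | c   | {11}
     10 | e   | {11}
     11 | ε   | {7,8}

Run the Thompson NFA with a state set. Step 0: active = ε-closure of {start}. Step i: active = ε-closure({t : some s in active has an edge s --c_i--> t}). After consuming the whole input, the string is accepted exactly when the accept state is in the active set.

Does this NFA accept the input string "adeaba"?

initial (ε-close {0}): {0}
'a' @ 1: {1,2,3,4,6,7,8}  (accept∈set)
'd' @ 2: {3,5}  (accept∈set)
'e' @ 3: {}  — state set empty
rest 'aba' ignored (set empty)
final: {}; accept 3 not in set

Answer: REJECT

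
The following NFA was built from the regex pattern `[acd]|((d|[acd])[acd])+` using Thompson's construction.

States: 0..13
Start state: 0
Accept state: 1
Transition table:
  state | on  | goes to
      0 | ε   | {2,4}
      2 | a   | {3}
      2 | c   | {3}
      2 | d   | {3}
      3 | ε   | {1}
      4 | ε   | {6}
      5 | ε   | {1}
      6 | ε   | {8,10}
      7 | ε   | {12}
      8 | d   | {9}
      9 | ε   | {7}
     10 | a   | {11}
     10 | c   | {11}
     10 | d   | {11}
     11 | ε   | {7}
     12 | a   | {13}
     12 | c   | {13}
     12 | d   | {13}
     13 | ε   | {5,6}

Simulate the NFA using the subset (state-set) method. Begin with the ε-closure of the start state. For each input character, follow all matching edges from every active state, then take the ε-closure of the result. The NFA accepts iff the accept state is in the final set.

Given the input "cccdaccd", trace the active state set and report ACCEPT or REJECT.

start: ε-closure({0}) = {0,2,4,6,8,10}
'c' @ 1: {1,3,7,11,12}  (accept∈set)
'c' @ 2: {1,5,6,8,10,13}  (accept∈set)
'c' @ 3: {7,11,12}
'd' @ 4: {1,5,6,8,10,13}  (accept∈set)
'a' @ 5: {7,11,12}
'c' @ 6: {1,5,6,8,10,13}  (accept∈set)
'c' @ 7: {7,11,12}
'd' @ 8: {1,5,6,8,10,13}  (accept∈set)
final: {1,5,6,8,10,13}; accept 1 in set

Answer: ACCEPT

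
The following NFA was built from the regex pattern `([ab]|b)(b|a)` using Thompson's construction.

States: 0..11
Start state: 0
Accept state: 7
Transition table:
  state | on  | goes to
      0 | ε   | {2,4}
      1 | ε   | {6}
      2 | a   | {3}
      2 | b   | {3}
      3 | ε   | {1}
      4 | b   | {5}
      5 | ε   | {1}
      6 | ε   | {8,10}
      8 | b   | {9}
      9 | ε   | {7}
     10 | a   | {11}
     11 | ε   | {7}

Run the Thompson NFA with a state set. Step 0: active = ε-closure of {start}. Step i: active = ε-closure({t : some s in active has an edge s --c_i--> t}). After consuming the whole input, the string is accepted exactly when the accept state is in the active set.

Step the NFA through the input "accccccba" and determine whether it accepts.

S₀ = ε-closure({0}) = {0,2,4}
'a' @ 1: {1,3,6,8,10}
'c' @ 2: {}  — dead — no transitions
rest 'cccccba' ignored (set empty)
after full input: {}  (accept=7 not in)

Answer: REJECT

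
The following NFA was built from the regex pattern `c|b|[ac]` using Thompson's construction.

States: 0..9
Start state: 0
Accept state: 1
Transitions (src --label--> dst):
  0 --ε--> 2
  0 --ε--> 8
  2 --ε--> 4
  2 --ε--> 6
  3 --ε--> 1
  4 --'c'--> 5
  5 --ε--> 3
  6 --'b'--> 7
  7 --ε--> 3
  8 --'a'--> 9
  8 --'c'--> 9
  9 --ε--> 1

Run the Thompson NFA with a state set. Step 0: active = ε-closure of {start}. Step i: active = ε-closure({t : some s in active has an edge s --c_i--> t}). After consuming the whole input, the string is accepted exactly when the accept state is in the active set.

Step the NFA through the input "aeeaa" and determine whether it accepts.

Answer: REJECT

Derivation:
S₀ = ε-closure({0}) = {0,2,4,6,8}
'a' @ 1: {1,9}  (accept∈set)
'e' @ 2: {}  — dead — no transitions
rest 'eaa' ignored (set empty)
after full input: {}  (accept=1 not in)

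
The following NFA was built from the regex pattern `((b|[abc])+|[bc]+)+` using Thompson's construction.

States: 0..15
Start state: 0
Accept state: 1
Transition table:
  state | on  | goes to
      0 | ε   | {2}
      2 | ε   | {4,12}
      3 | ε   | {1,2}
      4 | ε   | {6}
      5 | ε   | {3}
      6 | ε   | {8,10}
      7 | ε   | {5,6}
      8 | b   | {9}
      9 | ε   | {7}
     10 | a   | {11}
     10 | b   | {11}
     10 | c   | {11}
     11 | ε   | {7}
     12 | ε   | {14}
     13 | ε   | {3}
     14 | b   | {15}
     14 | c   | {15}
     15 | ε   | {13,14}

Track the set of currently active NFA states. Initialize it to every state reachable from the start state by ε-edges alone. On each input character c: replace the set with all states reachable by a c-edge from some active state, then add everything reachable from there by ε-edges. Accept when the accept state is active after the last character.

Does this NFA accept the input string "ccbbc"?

S₀ = ε-closure({0}) = {0,2,4,6,8,10,12,14}
'c' @ 1: {1,2,3,4,5,6,7,8,10,11,12,13,14,15}  [accepting]
'c' @ 2: {1,2,3,4,5,6,7,8,10,11,12,13,14,15}  [accepting]
'b' @ 3: {1,2,3,4,5,6,7,8,9,10,11,12,13,14,15}  [accepting]
'b' @ 4: {1,2,3,4,5,6,7,8,9,10,11,12,13,14,15}  [accepting]
'c' @ 5: {1,2,3,4,5,6,7,8,10,11,12,13,14,15}  [accepting]
end set {1,2,3,4,5,6,7,8,10,11,12,13,14,15} — state 1 in

Answer: ACCEPT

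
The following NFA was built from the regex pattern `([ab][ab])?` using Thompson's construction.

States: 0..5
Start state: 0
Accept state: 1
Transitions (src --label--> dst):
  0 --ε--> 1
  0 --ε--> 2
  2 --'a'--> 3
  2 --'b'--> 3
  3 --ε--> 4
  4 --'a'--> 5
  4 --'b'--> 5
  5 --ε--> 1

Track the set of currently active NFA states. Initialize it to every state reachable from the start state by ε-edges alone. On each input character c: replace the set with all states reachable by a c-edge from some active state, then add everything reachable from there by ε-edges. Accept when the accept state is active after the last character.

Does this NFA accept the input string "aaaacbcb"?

Answer: REJECT

Trace:
initial (ε-close {0}): {0,1,2}
'a' @ 1: {3,4}
'a' @ 2: {1,5}  [accepting]
'a' @ 3: {}  — dead — no transitions
rest 'acbcb' ignored (set empty)
end set {} — state 1 not in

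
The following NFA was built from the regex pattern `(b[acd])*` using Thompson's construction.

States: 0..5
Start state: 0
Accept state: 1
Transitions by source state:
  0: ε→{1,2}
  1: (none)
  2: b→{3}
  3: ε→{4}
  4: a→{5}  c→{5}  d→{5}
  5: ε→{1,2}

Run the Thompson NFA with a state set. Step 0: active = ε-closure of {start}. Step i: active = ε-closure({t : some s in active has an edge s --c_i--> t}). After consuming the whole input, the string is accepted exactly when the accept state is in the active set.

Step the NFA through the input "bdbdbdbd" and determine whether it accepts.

Answer: ACCEPT

Trace:
start: ε-closure({0}) = {0,1,2}
'b' @ 1: {3,4}
'd' @ 2: {1,2,5}  ✓accept
'b' @ 3: {3,4}
'd' @ 4: {1,2,5}  ✓accept
'b' @ 5: {3,4}
'd' @ 6: {1,2,5}  ✓accept
'b' @ 7: {3,4}
'd' @ 8: {1,2,5}  ✓accept
after full input: {1,2,5}  (accept=1 in)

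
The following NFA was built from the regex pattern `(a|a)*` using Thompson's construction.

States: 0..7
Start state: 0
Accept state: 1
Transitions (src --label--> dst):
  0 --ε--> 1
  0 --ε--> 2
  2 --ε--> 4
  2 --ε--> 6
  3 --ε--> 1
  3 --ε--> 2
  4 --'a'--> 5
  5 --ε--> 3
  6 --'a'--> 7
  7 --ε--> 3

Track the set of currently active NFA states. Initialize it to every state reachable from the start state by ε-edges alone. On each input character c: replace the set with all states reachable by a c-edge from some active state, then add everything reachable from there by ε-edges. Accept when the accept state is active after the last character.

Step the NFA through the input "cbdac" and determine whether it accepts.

Answer: REJECT

Derivation:
initial (ε-close {0}): {0,1,2,4,6}
'c' @ 1: {}  — dead — no transitions
rest 'bdac' ignored (set empty)
after full input: {}  (accept=1 not in)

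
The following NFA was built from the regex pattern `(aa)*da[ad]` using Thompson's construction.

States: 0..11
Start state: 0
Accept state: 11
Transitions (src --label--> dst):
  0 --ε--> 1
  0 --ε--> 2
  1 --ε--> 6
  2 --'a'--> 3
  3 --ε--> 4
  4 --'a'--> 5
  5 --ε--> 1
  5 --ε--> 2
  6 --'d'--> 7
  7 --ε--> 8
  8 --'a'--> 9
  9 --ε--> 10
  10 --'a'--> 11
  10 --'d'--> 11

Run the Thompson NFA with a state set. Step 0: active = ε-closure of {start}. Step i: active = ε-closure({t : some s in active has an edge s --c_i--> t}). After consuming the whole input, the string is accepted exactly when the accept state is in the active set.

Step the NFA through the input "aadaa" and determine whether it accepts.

start: ε-closure({0}) = {0,1,2,6}
'a' @ 1: {3,4}
'a' @ 2: {1,2,5,6}
'd' @ 3: {7,8}
'a' @ 4: {9,10}
'a' @ 5: {11}  ✓accept
after full input: {11}  (accept=11 in)

Answer: ACCEPT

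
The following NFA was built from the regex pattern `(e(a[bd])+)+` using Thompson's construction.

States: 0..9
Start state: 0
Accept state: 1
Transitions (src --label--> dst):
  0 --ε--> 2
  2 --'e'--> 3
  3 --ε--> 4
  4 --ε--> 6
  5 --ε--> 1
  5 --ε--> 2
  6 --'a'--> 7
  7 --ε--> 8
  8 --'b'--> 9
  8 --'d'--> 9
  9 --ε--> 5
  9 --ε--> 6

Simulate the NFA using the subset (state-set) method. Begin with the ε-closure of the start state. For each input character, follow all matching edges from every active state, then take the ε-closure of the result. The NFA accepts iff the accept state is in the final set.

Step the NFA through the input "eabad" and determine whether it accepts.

S₀ = ε-closure({0}) = {0,2}
'e' @ 1: {3,4,6}
'a' @ 2: {7,8}
'b' @ 3: {1,2,5,6,9}  [accepting]
'a' @ 4: {7,8}
'd' @ 5: {1,2,5,6,9}  [accepting]
final: {1,2,5,6,9}; accept 1 in set

Answer: ACCEPT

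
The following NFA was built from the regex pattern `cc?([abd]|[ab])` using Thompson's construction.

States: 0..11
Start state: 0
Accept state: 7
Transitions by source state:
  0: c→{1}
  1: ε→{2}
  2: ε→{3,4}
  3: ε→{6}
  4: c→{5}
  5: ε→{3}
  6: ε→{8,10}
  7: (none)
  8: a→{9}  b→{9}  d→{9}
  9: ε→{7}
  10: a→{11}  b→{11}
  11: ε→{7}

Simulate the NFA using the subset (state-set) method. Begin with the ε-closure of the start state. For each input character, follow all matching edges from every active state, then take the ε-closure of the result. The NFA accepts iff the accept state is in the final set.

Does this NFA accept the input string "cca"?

Answer: ACCEPT

Derivation:
initial (ε-close {0}): {0}
'c' @ 1: {1,2,3,4,6,8,10}
'c' @ 2: {3,5,6,8,10}
'a' @ 3: {7,9,11}  (accept∈set)
end set {7,9,11} — state 7 in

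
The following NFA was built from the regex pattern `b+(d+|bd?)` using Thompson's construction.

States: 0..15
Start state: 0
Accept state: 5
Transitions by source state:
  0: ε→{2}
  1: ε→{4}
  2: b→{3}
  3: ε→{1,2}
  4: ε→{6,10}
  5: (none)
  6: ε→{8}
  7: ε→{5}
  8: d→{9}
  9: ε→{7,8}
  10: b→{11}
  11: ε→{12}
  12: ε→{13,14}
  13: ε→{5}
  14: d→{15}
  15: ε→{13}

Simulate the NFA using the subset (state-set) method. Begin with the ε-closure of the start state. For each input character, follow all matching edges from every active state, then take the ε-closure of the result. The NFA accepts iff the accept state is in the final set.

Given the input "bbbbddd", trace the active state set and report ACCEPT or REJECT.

S₀ = ε-closure({0}) = {0,2}
'b' @ 1: {1,2,3,4,6,8,10}
'b' @ 2: {1,2,3,4,5,6,8,10,11,12,13,14}  [accepting]
'b' @ 3: {1,2,3,4,5,6,8,10,11,12,13,14}  [accepting]
'b' @ 4: {1,2,3,4,5,6,8,10,11,12,13,14}  [accepting]
'd' @ 5: {5,7,8,9,13,15}  [accepting]
'd' @ 6: {5,7,8,9}  [accepting]
'd' @ 7: {5,7,8,9}  [accepting]
end set {5,7,8,9} — state 5 in

Answer: ACCEPT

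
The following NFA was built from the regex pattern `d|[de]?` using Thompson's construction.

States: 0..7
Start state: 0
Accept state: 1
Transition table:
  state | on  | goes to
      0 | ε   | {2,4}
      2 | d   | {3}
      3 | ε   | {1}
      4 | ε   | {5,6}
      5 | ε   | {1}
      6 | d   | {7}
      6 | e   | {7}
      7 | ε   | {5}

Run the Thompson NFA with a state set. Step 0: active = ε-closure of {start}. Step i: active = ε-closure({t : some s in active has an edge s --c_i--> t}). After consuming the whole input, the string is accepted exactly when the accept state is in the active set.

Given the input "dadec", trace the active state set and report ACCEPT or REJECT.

initial (ε-close {0}): {0,1,2,4,5,6}
'd' @ 1: {1,3,5,7}  [accepting]
'a' @ 2: {}  — dead — no transitions
rest 'dec' ignored (set empty)
end set {} — state 1 not in

Answer: REJECT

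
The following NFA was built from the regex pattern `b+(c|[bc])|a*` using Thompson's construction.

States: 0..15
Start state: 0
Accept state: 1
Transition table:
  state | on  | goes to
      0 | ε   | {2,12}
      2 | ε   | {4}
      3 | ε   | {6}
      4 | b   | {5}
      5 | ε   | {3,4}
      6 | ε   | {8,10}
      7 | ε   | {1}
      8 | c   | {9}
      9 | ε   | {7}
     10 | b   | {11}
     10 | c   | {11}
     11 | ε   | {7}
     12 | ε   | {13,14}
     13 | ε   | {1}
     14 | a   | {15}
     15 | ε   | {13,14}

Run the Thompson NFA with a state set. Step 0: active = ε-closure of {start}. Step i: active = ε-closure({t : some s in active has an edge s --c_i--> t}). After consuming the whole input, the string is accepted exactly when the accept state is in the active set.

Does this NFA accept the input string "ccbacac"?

start: ε-closure({0}) = {0,1,2,4,12,13,14}
'c' @ 1: {}  — state set empty
rest 'cbacac' ignored (set empty)
end set {} — state 1 not in

Answer: REJECT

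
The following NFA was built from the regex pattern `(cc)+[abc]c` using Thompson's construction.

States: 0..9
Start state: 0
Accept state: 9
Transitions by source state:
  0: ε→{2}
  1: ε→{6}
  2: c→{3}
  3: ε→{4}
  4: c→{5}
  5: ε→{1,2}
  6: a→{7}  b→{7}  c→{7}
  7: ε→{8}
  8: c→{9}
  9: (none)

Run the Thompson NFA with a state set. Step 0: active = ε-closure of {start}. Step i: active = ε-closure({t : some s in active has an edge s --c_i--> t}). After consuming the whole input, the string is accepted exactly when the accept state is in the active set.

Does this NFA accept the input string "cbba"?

Answer: REJECT

Derivation:
initial (ε-close {0}): {0,2}
'c' @ 1: {3,4}
'b' @ 2: {}  — no active states
rest 'ba' ignored (set empty)
after full input: {}  (accept=9 not in)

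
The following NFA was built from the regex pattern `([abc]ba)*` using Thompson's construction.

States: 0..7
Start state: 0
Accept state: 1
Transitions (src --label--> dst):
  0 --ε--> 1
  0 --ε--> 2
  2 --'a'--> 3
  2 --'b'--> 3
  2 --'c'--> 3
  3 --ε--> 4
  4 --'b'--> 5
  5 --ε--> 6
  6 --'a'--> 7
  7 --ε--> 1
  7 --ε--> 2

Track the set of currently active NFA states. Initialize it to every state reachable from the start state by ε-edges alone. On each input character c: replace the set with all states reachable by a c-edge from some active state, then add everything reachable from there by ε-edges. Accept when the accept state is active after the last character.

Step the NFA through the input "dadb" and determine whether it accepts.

Answer: REJECT

Trace:
S₀ = ε-closure({0}) = {0,1,2}
'd' @ 1: {}  — dead — no transitions
rest 'adb' ignored (set empty)
after full input: {}  (accept=1 not in)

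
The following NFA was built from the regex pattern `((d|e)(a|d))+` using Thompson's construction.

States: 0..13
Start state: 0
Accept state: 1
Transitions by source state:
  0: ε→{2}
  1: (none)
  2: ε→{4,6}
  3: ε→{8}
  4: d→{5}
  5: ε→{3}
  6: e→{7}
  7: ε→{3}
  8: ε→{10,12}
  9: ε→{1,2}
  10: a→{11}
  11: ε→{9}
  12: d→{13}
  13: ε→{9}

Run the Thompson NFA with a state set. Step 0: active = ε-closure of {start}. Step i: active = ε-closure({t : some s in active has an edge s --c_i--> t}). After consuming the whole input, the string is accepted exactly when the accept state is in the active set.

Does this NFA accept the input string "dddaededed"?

initial (ε-close {0}): {0,2,4,6}
'd' @ 1: {3,5,8,10,12}
'd' @ 2: {1,2,4,6,9,13}  ✓accept
'd' @ 3: {3,5,8,10,12}
'a' @ 4: {1,2,4,6,9,11}  ✓accept
'e' @ 5: {3,7,8,10,12}
'd' @ 6: {1,2,4,6,9,13}  ✓accept
'e' @ 7: {3,7,8,10,12}
'd' @ 8: {1,2,4,6,9,13}  ✓accept
'e' @ 9: {3,7,8,10,12}
'd' @ 10: {1,2,4,6,9,13}  ✓accept
end set {1,2,4,6,9,13} — state 1 in

Answer: ACCEPT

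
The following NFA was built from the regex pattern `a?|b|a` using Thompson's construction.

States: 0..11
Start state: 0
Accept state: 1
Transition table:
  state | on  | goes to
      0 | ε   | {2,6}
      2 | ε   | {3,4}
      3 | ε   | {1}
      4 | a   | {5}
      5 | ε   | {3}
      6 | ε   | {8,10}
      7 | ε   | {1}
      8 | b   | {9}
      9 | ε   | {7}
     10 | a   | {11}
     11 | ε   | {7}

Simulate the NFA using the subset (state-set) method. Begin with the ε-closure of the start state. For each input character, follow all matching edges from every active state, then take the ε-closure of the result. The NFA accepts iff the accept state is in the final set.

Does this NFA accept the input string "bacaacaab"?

Answer: REJECT

Steps:
initial (ε-close {0}): {0,1,2,3,4,6,8,10}
'b' @ 1: {1,7,9}  [accepting]
'a' @ 2: {}  — state set empty
rest 'caacaab' ignored (set empty)
end set {} — state 1 not in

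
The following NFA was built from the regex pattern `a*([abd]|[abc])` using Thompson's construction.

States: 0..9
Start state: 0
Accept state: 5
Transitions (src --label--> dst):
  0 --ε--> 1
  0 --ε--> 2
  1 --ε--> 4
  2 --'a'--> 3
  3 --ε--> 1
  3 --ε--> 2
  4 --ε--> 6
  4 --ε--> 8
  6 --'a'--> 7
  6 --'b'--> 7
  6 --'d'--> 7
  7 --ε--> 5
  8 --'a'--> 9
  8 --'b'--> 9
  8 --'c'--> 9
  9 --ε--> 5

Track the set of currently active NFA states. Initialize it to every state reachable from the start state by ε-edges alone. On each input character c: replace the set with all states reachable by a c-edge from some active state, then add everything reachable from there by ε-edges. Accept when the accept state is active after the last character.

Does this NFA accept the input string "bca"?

Answer: REJECT

Steps:
initial (ε-close {0}): {0,1,2,4,6,8}
'b' @ 1: {5,7,9}  ✓accept
'c' @ 2: {}  — dead — no transitions
rest 'a' ignored (set empty)
end set {} — state 5 not in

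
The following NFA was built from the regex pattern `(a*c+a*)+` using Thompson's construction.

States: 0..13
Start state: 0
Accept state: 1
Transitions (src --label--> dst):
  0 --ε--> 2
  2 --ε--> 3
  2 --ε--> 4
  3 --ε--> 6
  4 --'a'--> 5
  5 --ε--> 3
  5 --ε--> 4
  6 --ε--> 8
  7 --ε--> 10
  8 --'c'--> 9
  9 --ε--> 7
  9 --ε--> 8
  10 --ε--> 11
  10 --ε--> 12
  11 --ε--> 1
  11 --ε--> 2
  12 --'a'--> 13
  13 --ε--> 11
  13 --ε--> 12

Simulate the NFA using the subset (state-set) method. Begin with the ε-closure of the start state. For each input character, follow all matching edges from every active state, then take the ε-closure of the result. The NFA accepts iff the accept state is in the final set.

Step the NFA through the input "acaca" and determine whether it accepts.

start: ε-closure({0}) = {0,2,3,4,6,8}
'a' @ 1: {3,4,5,6,8}
'c' @ 2: {1,2,3,4,6,7,8,9,10,11,12}  ✓accept
'a' @ 3: {1,2,3,4,5,6,8,11,12,13}  ✓accept
'c' @ 4: {1,2,3,4,6,7,8,9,10,11,12}  ✓accept
'a' @ 5: {1,2,3,4,5,6,8,11,12,13}  ✓accept
after full input: {1,2,3,4,5,6,8,11,12,13}  (accept=1 in)

Answer: ACCEPT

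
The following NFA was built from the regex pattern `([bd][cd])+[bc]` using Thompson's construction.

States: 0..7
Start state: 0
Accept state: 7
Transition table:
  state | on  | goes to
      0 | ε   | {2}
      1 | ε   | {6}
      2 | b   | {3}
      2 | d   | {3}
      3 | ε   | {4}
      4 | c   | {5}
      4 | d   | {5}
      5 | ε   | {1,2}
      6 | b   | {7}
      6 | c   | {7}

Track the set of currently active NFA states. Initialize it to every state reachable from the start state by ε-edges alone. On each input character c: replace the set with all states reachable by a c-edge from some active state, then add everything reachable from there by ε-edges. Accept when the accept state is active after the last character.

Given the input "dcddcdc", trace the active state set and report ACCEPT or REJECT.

Answer: REJECT

Steps:
start: ε-closure({0}) = {0,2}
'd' @ 1: {3,4}
'c' @ 2: {1,2,5,6}
'd' @ 3: {3,4}
'd' @ 4: {1,2,5,6}
'c' @ 5: {7}  ✓accept
'd' @ 6: {}  — no active states
rest 'c' ignored (set empty)
final: {}; accept 7 not in set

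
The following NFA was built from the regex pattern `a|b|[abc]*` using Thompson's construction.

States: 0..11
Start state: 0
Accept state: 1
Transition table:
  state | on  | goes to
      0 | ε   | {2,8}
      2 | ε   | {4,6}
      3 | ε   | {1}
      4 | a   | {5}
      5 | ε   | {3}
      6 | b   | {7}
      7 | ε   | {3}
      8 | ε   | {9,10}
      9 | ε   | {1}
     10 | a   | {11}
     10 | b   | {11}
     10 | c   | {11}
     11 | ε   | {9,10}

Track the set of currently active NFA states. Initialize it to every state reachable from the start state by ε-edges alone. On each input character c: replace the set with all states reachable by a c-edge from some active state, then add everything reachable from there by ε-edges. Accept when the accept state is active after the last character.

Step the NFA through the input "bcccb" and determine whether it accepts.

Answer: ACCEPT

Derivation:
S₀ = ε-closure({0}) = {0,1,2,4,6,8,9,10}
'b' @ 1: {1,3,7,9,10,11}  [accepting]
'c' @ 2: {1,9,10,11}  [accepting]
'c' @ 3: {1,9,10,11}  [accepting]
'c' @ 4: {1,9,10,11}  [accepting]
'b' @ 5: {1,9,10,11}  [accepting]
after full input: {1,9,10,11}  (accept=1 in)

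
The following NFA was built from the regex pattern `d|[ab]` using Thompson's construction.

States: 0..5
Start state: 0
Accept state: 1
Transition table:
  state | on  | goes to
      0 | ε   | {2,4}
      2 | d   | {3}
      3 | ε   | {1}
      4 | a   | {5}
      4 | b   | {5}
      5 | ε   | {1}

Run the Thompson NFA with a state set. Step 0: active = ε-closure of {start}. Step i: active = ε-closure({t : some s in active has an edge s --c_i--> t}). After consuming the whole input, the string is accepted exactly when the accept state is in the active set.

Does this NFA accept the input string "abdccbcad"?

S₀ = ε-closure({0}) = {0,2,4}
'a' @ 1: {1,5}  [accepting]
'b' @ 2: {}  — no active states
rest 'dccbcad' ignored (set empty)
end set {} — state 1 not in

Answer: REJECT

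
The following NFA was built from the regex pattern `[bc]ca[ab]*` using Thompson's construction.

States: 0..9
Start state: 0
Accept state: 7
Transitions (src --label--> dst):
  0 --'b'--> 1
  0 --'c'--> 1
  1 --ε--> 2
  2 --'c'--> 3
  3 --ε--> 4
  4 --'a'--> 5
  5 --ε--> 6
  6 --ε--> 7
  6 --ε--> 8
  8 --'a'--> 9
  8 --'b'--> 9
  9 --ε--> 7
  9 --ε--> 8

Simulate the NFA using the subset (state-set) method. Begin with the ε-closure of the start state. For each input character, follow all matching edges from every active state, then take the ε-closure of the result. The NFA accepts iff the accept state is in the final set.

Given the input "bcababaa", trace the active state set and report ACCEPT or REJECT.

initial (ε-close {0}): {0}
'b' @ 1: {1,2}
'c' @ 2: {3,4}
'a' @ 3: {5,6,7,8}  ✓accept
'b' @ 4: {7,8,9}  ✓accept
'a' @ 5: {7,8,9}  ✓accept
'b' @ 6: {7,8,9}  ✓accept
'a' @ 7: {7,8,9}  ✓accept
'a' @ 8: {7,8,9}  ✓accept
final: {7,8,9}; accept 7 in set

Answer: ACCEPT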